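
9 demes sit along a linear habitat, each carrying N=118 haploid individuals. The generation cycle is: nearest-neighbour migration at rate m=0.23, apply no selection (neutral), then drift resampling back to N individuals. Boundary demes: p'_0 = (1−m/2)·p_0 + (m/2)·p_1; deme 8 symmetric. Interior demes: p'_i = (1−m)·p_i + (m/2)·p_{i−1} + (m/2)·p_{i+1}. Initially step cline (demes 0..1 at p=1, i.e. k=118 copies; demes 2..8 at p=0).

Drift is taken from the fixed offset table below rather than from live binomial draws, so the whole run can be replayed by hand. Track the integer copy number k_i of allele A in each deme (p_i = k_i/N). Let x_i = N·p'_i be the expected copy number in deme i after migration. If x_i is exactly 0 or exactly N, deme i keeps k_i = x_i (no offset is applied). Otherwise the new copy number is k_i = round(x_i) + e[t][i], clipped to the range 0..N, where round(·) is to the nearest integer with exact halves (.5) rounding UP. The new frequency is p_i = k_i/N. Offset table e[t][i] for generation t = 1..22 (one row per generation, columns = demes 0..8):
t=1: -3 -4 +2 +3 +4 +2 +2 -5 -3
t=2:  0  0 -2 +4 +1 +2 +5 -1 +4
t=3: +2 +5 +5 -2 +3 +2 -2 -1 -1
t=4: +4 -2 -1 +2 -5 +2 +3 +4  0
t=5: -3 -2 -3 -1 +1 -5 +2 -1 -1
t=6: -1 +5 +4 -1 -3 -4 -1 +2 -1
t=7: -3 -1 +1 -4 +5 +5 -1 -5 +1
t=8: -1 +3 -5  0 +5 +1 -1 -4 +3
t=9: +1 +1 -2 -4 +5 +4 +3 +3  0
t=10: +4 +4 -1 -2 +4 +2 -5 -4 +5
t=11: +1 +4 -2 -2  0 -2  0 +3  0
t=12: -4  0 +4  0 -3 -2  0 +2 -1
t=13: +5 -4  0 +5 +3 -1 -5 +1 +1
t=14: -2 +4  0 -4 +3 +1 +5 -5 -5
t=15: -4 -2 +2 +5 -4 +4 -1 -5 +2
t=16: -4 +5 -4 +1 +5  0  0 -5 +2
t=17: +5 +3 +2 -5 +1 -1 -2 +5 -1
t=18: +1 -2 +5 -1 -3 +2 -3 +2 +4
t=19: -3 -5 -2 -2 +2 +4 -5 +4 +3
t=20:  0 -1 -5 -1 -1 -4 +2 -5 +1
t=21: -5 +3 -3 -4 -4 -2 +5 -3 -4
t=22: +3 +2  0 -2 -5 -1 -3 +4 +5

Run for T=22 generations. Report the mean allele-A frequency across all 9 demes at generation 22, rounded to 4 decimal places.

t=0: k=[118 118 0 0 0 0 0 0 0]
t=1: x=[118.0000 104.4300 13.5700 0.0000 0.0000 0.0000 0.0000 0.0000 0.0000] k=[118 100 16 0 0 0 0 0 0]
t=2: x=[115.9300 92.4100 23.8200 1.8400 0.0000 0.0000 0.0000 0.0000 0.0000] k=[116 92 22 6 0 0 0 0 0]
t=3: x=[113.2400 86.7100 28.2100 7.1500 0.6900 0.0000 0.0000 0.0000 0.0000] k=[115 92 33 5 4 0 0 0 0]
t=4: x=[112.3550 87.8600 36.5650 8.1050 3.6550 0.4600 0.0000 0.0000 0.0000] k=[116 86 36 10 0 2 0 0 0]
t=5: x=[112.5500 83.7000 38.7600 11.8400 1.3800 1.5400 0.2300 0.0000 0.0000] k=[110 82 36 11 2 0 2 0 0]
t=6: x=[106.7800 79.9300 38.4150 12.8400 2.8050 0.4600 1.5400 0.2300 0.0000] k=[106 85 42 12 0 0 1 2 0]
t=7: x=[103.5850 82.4700 43.4950 14.0700 1.3800 0.1150 1.0000 1.6550 0.2300] k=[101 81 44 10 6 5 0 0 1]
t=8: x=[98.7000 79.0450 44.3450 13.4500 6.3450 4.5400 0.5750 0.1150 0.8850] k=[98 82 39 13 11 6 0 0 4]
t=9: x=[96.1600 78.8950 40.9550 15.7600 10.6550 5.8850 0.6900 0.4600 3.5400] k=[97 80 39 12 16 10 4 3 4]
t=10: x=[95.0450 77.2400 40.6100 15.5650 14.8500 10.0000 4.5750 3.2300 3.8850] k=[99 81 40 14 19 12 0 0 9]
t=11: x=[96.9300 78.3550 41.7250 17.5650 17.6200 11.4250 1.3800 1.0350 7.9650] k=[98 82 40 16 18 9 1 4 8]
t=12: x=[96.1600 79.0100 42.0700 18.9900 16.7350 9.1150 2.2650 4.1150 7.5400] k=[92 79 46 19 14 7 2 6 7]
t=13: x=[90.5050 76.7000 46.6900 21.5300 13.7700 7.2300 3.0350 5.6550 6.8850] k=[96 73 47 27 17 6 0 7 8]
t=14: x=[93.3550 72.6550 47.6900 28.1500 16.8850 6.5750 1.4950 6.3100 7.8850] k=[91 77 48 24 20 8 6 1 3]
t=15: x=[89.3900 75.2750 48.5750 26.3000 19.0800 9.1500 5.6550 1.8050 2.7700] k=[85 73 51 31 15 13 5 0 5]
t=16: x=[83.6200 71.8500 51.2300 31.4600 16.6100 12.3100 5.3450 1.1500 4.4250] k=[80 77 47 32 22 12 5 0 6]
t=17: x=[79.6550 73.8950 48.7250 32.5750 22.0000 12.3450 5.2300 1.2650 5.3100] k=[85 77 51 28 23 11 3 6 4]
t=18: x=[84.0800 74.9300 51.3450 30.0700 22.1950 11.4600 4.2650 5.4250 4.2300] k=[85 73 56 29 19 13 1 7 8]
t=19: x=[83.6200 72.4250 54.8500 30.9550 19.4600 12.3100 3.0700 6.4250 7.8850] k=[81 67 53 29 21 16 0 10 11]
t=20: x=[79.3900 67.0000 51.8500 30.8400 21.3450 14.7350 2.9900 8.9650 10.8850] k=[79 66 47 30 20 11 5 4 12]
t=21: x=[77.5050 65.3100 47.2300 30.8050 20.1150 11.3450 5.5750 5.0350 11.0800] k=[73 68 44 27 16 9 11 2 7]
t=22: x=[72.4250 65.8150 44.8050 27.6900 16.4600 10.0350 9.7350 3.6100 6.4250] k=[75 68 45 26 11 9 7 8 11]

0.2448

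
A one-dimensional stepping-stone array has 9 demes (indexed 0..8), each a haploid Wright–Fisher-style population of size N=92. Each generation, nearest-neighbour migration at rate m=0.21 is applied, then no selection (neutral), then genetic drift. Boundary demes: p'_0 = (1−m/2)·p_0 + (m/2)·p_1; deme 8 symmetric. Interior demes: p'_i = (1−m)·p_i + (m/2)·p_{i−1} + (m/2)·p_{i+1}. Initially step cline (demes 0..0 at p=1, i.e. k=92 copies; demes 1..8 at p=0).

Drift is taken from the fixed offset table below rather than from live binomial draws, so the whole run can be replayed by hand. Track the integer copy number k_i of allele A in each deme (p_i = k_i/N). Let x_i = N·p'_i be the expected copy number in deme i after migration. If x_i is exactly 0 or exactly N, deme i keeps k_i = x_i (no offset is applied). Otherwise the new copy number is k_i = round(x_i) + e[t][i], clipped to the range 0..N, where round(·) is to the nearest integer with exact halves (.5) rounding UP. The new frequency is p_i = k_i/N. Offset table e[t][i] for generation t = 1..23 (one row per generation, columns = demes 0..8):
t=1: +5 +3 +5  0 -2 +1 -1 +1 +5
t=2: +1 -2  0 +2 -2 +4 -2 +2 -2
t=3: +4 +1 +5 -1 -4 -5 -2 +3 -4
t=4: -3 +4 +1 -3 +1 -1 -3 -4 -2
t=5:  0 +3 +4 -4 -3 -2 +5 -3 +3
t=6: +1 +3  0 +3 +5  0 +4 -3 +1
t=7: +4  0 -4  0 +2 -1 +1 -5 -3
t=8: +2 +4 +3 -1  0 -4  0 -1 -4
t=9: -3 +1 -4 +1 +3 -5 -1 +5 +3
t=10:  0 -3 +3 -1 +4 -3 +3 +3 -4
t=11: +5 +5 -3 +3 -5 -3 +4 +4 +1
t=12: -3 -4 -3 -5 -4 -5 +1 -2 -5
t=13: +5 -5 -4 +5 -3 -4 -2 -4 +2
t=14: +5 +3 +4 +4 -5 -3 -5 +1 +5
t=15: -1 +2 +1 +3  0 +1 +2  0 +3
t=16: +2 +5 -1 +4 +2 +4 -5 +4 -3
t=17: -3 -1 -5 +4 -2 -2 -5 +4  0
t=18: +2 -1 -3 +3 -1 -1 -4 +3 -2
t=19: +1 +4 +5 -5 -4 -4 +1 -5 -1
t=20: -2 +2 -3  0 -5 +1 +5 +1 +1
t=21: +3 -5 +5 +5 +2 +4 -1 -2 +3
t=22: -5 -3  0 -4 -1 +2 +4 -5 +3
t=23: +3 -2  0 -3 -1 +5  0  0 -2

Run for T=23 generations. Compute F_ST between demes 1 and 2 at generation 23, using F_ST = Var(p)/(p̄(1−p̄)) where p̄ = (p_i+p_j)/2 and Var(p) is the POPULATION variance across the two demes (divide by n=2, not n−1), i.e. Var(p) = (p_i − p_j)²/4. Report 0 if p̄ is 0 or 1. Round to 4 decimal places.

t=0: k=[92 0 0 0 0 0 0 0 0]
t=1: x=[82.3400 9.6600 0.0000 0.0000 0.0000 0.0000 0.0000 0.0000 0.0000] k=[87 13 0 0 0 0 0 0 0]
t=2: x=[79.2300 19.4050 1.3650 0.0000 0.0000 0.0000 0.0000 0.0000 0.0000] k=[80 17 1 0 0 0 0 0 0]
t=3: x=[73.3850 21.9350 2.5750 0.1050 0.0000 0.0000 0.0000 0.0000 0.0000] k=[77 23 8 0 0 0 0 0 0]
t=4: x=[71.3300 27.0950 8.7350 0.8400 0.0000 0.0000 0.0000 0.0000 0.0000] k=[68 31 10 0 0 0 0 0 0]
t=5: x=[64.1150 32.6800 11.1550 1.0500 0.0000 0.0000 0.0000 0.0000 0.0000] k=[64 36 15 0 0 0 0 0 0]
t=6: x=[61.0600 36.7350 15.6300 1.5750 0.0000 0.0000 0.0000 0.0000 0.0000] k=[62 40 16 5 0 0 0 0 0]
t=7: x=[59.6900 39.7900 17.3650 5.6300 0.5250 0.0000 0.0000 0.0000 0.0000] k=[64 40 13 6 3 0 0 0 0]
t=8: x=[61.4800 39.6850 15.1000 6.4200 3.0000 0.3150 0.0000 0.0000 0.0000] k=[63 44 18 5 3 0 0 0 0]
t=9: x=[61.0050 43.2650 19.3650 6.1550 2.8950 0.3150 0.0000 0.0000 0.0000] k=[58 44 15 7 6 0 0 0 0]
t=10: x=[56.5300 42.4250 17.2050 7.7350 5.4750 0.6300 0.0000 0.0000 0.0000] k=[57 39 20 7 9 0 0 0 0]
t=11: x=[55.1100 38.8950 20.6300 8.5750 7.8450 0.9450 0.0000 0.0000 0.0000] k=[60 44 18 12 3 0 0 0 0]
t=12: x=[58.3200 42.9500 20.1000 11.6850 3.6300 0.3150 0.0000 0.0000 0.0000] k=[55 39 17 7 0 0 0 0 0]
t=13: x=[53.3200 38.3700 18.2600 7.3150 0.7350 0.0000 0.0000 0.0000 0.0000] k=[58 33 14 12 0 0 0 0 0]
t=14: x=[55.3750 33.6300 15.7850 10.9500 1.2600 0.0000 0.0000 0.0000 0.0000] k=[60 37 20 15 0 0 0 0 0]
t=15: x=[57.5850 37.6300 21.2600 13.9500 1.5750 0.0000 0.0000 0.0000 0.0000] k=[57 40 22 17 2 0 0 0 0]
t=16: x=[55.2150 39.8950 23.3650 15.9500 3.3650 0.2100 0.0000 0.0000 0.0000] k=[57 45 22 20 5 4 0 0 0]
t=17: x=[55.7400 43.8450 24.2050 18.6350 6.4700 3.6850 0.4200 0.0000 0.0000] k=[53 43 19 23 4 2 0 0 0]
t=18: x=[51.9500 41.5300 21.9400 20.5850 5.7850 2.0000 0.2100 0.0000 0.0000] k=[54 41 19 24 5 1 0 0 0]
t=19: x=[52.6350 40.0550 21.8350 21.4800 6.5750 1.3150 0.1050 0.0000 0.0000] k=[54 44 27 16 3 0 1 0 0]
t=20: x=[52.9500 43.2650 27.6300 15.7900 4.0500 0.4200 0.7900 0.1050 0.0000] k=[51 45 25 16 0 1 6 1 0]
t=21: x=[50.3700 43.5300 26.1550 15.2650 1.7850 1.4200 4.9500 1.4200 0.1050] k=[53 39 31 20 4 5 4 0 3]
t=22: x=[51.5300 39.6300 30.6850 19.4750 5.7850 4.7900 3.6850 0.7350 2.6850] k=[47 37 31 15 5 7 8 0 6]
t=23: x=[45.9500 37.4200 29.9500 15.6300 6.2600 6.8950 7.0550 1.4700 5.3700] k=[49 35 30 13 5 12 7 1 3]

0.0032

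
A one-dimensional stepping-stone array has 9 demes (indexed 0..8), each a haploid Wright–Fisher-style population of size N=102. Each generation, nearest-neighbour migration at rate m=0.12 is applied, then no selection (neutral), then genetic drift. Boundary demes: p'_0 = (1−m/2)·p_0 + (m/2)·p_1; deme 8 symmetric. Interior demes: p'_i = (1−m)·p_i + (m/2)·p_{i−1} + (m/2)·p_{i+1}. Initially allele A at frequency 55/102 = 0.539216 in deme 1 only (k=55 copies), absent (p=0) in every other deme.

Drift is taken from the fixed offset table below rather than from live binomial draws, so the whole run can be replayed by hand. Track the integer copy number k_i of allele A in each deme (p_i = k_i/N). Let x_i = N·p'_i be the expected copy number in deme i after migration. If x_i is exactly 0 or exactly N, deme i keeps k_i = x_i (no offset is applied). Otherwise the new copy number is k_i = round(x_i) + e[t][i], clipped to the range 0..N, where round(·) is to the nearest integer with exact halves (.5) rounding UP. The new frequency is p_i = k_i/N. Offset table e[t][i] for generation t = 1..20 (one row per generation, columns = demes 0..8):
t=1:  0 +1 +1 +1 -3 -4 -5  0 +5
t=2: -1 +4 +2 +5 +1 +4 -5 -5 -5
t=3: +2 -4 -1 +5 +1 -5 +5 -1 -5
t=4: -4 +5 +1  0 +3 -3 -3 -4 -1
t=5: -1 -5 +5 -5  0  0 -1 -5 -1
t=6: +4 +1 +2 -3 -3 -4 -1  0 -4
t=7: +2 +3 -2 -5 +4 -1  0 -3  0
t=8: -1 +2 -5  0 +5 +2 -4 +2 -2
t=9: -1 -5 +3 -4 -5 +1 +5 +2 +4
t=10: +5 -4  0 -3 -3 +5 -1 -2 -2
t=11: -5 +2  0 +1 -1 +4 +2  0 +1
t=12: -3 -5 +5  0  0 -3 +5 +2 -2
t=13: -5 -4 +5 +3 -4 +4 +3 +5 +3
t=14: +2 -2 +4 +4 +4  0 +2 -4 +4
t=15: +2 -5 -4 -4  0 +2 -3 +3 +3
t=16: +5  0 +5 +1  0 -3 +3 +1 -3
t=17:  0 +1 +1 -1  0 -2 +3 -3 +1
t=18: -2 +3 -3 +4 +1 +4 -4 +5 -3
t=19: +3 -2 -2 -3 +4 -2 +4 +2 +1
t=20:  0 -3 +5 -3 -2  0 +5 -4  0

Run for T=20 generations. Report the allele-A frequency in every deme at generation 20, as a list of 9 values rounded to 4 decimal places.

[0.1765, 0.1078, 0.2059, 0.0882, 0.0980, 0.0980, 0.1961, 0.0882, 0.0588]

t=0: k=[0 55 0 0 0 0 0 0 0]
t=1: x=[3.3000 48.4000 3.3000 0.0000 0.0000 0.0000 0.0000 0.0000 0.0000] k=[3 49 4 0 0 0 0 0 0]
t=2: x=[5.7600 43.5400 6.4600 0.2400 0.0000 0.0000 0.0000 0.0000 0.0000] k=[5 48 8 5 0 0 0 0 0]
t=3: x=[7.5800 43.0200 10.2200 4.8800 0.3000 0.0000 0.0000 0.0000 0.0000] k=[10 39 9 10 1 0 0 0 0]
t=4: x=[11.7400 35.4600 10.8600 9.4000 1.4800 0.0600 0.0000 0.0000 0.0000] k=[8 40 12 9 4 0 0 0 0]
t=5: x=[9.9200 36.4000 13.5000 8.8800 4.0600 0.2400 0.0000 0.0000 0.0000] k=[9 31 19 4 4 0 0 0 0]
t=6: x=[10.3200 28.9600 18.8200 4.9000 3.7600 0.2400 0.0000 0.0000 0.0000] k=[14 30 21 2 1 0 0 0 0]
t=7: x=[14.9600 28.5000 20.4000 3.0800 1.0000 0.0600 0.0000 0.0000 0.0000] k=[17 32 18 0 5 0 0 0 0]
t=8: x=[17.9000 30.2600 17.7600 1.3800 4.4000 0.3000 0.0000 0.0000 0.0000] k=[17 32 13 1 9 2 0 0 0]
t=9: x=[17.9000 29.9600 13.4200 2.2000 8.1000 2.3000 0.1200 0.0000 0.0000] k=[17 25 16 0 3 3 5 0 0]
t=10: x=[17.4800 23.9800 15.5800 1.1400 2.8200 3.1200 4.5800 0.3000 0.0000] k=[22 20 16 0 0 8 4 0 0]
t=11: x=[21.8800 19.8800 15.2800 0.9600 0.4800 7.2800 4.0000 0.2400 0.0000] k=[17 22 15 2 0 11 6 0 0]
t=12: x=[17.3000 21.2800 14.6400 2.6600 0.7800 10.0400 5.9400 0.3600 0.0000] k=[14 16 20 3 1 7 11 2 0]
t=13: x=[14.1200 16.1200 18.7400 3.9000 1.4800 6.8800 10.2200 2.4200 0.1200] k=[9 12 24 7 0 11 13 7 3]
t=14: x=[9.1800 12.5400 22.2600 7.6000 1.0800 10.4600 12.5200 7.1200 3.2400] k=[11 11 26 12 5 10 15 3 7]
t=15: x=[11.0000 11.9000 24.2600 12.4200 5.7200 10.0000 13.9800 3.9600 6.7600] k=[13 7 20 8 6 12 11 7 10]
t=16: x=[12.6400 8.1400 18.5000 8.6000 6.4800 11.5800 10.8200 7.4200 9.8200] k=[18 8 24 10 6 9 14 8 7]
t=17: x=[17.4000 9.5600 22.2000 10.6000 6.4200 9.1200 13.3400 8.3000 7.0600] k=[17 11 23 10 6 7 16 5 8]
t=18: x=[16.6400 12.0800 21.5000 10.5400 6.3000 7.4800 14.8000 5.8400 7.8200] k=[15 15 19 15 7 11 11 11 5]
t=19: x=[15.0000 15.2400 18.5200 14.7600 7.7200 10.7600 11.0000 10.6400 5.3600] k=[18 13 17 12 12 9 15 13 6]
t=20: x=[17.7000 13.5400 16.4600 12.3000 11.8200 9.5400 14.5200 12.7000 6.4200] k=[18 11 21 9 10 10 20 9 6]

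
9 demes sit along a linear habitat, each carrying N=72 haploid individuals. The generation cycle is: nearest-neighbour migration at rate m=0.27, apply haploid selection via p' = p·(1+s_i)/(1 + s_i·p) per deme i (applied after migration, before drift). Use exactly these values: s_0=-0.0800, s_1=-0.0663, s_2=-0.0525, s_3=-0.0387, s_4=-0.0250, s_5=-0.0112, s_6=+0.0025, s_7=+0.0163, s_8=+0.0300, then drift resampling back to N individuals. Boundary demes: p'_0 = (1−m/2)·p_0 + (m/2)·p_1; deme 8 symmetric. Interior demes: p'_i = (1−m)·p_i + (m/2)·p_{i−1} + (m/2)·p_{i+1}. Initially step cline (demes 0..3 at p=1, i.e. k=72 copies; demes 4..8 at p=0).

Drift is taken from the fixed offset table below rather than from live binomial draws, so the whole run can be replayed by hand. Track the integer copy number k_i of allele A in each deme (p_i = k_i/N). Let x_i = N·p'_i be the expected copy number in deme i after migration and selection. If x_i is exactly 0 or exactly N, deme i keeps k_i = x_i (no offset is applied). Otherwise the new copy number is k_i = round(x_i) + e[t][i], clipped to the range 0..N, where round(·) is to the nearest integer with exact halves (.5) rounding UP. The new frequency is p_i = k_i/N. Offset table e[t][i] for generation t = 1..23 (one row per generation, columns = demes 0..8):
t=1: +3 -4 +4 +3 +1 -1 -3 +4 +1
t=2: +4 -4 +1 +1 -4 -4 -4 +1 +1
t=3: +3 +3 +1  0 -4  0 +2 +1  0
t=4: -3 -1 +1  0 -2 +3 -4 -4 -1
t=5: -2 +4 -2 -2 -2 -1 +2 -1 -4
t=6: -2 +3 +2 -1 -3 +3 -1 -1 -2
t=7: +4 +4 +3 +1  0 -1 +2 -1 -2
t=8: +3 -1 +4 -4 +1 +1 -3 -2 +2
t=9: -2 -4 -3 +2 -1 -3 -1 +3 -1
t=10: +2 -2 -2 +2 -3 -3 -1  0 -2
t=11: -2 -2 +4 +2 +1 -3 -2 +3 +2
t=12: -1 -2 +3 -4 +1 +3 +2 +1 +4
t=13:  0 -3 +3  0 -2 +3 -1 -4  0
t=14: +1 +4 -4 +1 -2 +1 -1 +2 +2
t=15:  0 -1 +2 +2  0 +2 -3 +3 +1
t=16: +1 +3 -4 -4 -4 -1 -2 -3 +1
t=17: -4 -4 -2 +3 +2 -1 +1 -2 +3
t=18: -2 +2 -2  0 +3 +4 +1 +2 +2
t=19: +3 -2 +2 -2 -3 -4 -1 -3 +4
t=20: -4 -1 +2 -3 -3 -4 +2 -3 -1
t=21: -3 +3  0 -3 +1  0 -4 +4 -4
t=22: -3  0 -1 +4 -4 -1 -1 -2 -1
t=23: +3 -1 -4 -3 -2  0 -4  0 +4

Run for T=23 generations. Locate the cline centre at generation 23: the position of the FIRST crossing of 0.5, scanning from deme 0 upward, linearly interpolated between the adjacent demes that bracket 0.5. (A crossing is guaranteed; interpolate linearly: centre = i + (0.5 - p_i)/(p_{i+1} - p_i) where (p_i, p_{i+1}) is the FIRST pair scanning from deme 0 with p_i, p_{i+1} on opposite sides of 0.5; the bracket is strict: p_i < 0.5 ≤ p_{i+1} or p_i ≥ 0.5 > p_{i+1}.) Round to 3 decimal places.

t=0: k=[72 72 72 72 0 0 0 0 0]
t=1: x=[72.0000 72.0000 72.0000 61.9433 9.5091 0.0000 0.0000 0.0000 0.0000] k=[72 72 72 65 11 0 0 0 0]
t=2: x=[72.0000 72.0000 71.0034 58.2206 16.4810 1.4687 0.0000 0.0000 0.0000] k=[72 72 72 59 12 0 0 0 0]
t=3: x=[72.0000 72.0000 70.1503 53.8801 16.4021 1.6023 0.0000 0.0000 0.0000] k=[72 72 71 54 12 2 0 0 0]
t=4: x=[72.0000 71.8554 68.6730 50.0271 16.0027 3.0470 0.2707 0.0000 0.0000] k=[72 71 70 50 14 6 0 0 0]
t=5: x=[71.8533 70.9300 67.1989 47.2024 17.4432 6.2058 0.8120 0.0000 0.0000] k=[70 72 65 45 15 5 3 0 0]
t=6: x=[70.1235 70.7003 62.8217 42.9689 17.3642 6.0176 2.8719 0.4116 0.0000] k=[68 72 65 42 14 9 2 0 0]
t=7: x=[68.2548 70.4119 62.4001 40.6282 16.7770 8.6440 2.6814 0.2744 0.0000] k=[72 72 65 42 17 8 5 0 0]
t=8: x=[72.0000 70.9888 62.4001 41.0355 18.8061 8.7233 4.7410 0.6859 0.0000] k=[72 70 66 37 20 10 2 0 0]
t=9: x=[71.7066 69.5742 62.1764 37.9124 20.5710 10.1712 2.8168 0.2744 0.0000] k=[70 66 59 40 20 7 2 3 0]
t=10: x=[69.2476 65.1833 56.7416 39.1614 20.5710 7.9996 2.8168 2.4987 0.4171] k=[71 63 55 41 18 5 2 2 0]
t=11: x=[69.7448 62.4457 53.4573 39.0810 18.9939 6.2851 2.4108 1.7575 0.2781] k=[68 60 57 41 20 3 0 5 2]
t=12: x=[66.5119 60.0048 54.5417 39.6232 20.1704 4.8389 1.0827 3.9804 2.4747] k=[66 58 58 36 21 8 3 5 6]
t=13: x=[64.3696 58.3367 54.3206 36.2348 20.8926 8.9910 3.9543 4.9389 6.0262] k=[64 55 57 36 19 12 3 1 6]
t=14: x=[62.0939 55.6337 53.1544 35.8296 19.9824 11.6198 3.9543 1.9758 5.4726] k=[63 60 49 37 18 13 3 4 7]
t=15: x=[61.8920 58.1696 48.0102 35.3446 19.5276 12.2104 4.4955 4.3354 6.7742] k=[62 57 50 37 20 14 1 7 8]
t=16: x=[60.5444 55.8883 48.3414 35.7496 21.1053 12.9351 3.5735 6.4189 8.0745] k=[62 59 44 32 17 12 2 3 9]
t=17: x=[60.8306 56.5644 43.4816 30.8970 18.0060 11.2179 3.4933 3.7318 8.4070] k=[57 53 41 34 20 10 4 2 11]
t=18: x=[55.4199 50.9118 40.7246 32.3505 20.1704 10.4391 4.5506 3.5390 10.0376] k=[53 53 39 32 23 14 6 6 12]
t=19: x=[51.8111 50.0783 38.9833 31.0313 22.6055 14.0075 7.0960 6.9103 11.4722] k=[55 48 41 29 20 10 6 4 15]
t=20: x=[52.9083 46.8901 39.3654 28.7210 19.5029 10.7069 6.2843 5.8412 13.8425] k=[49 46 41 26 17 7 8 3 13]
t=21: x=[47.2591 44.5751 38.6869 26.1493 16.5402 8.4011 7.2062 5.1011 11.9415] k=[44 48 39 23 18 8 3 9 8]
t=22: x=[43.1103 45.0995 37.0862 23.8513 16.9941 8.5894 4.4955 8.1714 8.3507] k=[40 45 36 28 13 8 3 6 7]
t=23: x=[39.1923 41.9157 35.1644 26.3918 14.0613 7.9203 4.0896 5.8159 7.0508] k=[42 41 31 23 12 8 0 6 11]

1.500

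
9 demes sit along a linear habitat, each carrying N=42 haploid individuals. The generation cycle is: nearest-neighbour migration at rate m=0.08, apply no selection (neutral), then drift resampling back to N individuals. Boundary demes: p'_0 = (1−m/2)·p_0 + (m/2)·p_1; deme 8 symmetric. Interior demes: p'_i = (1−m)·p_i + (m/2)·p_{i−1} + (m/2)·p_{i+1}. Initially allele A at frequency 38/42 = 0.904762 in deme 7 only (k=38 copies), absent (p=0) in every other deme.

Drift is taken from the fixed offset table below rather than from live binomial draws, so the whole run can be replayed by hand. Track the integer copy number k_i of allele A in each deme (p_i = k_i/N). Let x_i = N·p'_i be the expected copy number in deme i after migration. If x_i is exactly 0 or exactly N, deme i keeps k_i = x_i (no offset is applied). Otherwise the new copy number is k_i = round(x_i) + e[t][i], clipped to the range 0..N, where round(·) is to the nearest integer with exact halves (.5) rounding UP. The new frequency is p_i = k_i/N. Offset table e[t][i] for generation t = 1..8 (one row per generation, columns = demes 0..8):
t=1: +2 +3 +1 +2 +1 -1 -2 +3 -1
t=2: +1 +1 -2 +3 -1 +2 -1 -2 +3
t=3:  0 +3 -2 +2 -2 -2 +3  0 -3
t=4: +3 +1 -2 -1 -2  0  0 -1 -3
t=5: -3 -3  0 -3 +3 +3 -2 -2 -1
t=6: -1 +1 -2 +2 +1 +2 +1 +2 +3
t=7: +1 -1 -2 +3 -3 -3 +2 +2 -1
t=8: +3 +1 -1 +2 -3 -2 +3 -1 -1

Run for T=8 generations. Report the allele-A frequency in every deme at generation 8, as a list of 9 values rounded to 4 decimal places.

[0.0000, 0.0000, 0.0000, 0.1190, 0.0000, 0.0000, 0.3095, 0.5476, 0.1190]

t=0: k=[0 0 0 0 0 0 0 38 0]
t=1: x=[0.0000 0.0000 0.0000 0.0000 0.0000 0.0000 1.5200 34.9600 1.5200] k=[0 0 0 0 0 0 0 38 1]
t=2: x=[0.0000 0.0000 0.0000 0.0000 0.0000 0.0000 1.5200 35.0000 2.4800] k=[0 0 0 0 0 0 1 33 5]
t=3: x=[0.0000 0.0000 0.0000 0.0000 0.0000 0.0400 2.2400 30.6000 6.1200] k=[0 0 0 0 0 0 5 31 3]
t=4: x=[0.0000 0.0000 0.0000 0.0000 0.0000 0.2000 5.8400 28.8400 4.1200] k=[0 0 0 0 0 0 6 28 1]
t=5: x=[0.0000 0.0000 0.0000 0.0000 0.0000 0.2400 6.6400 26.0400 2.0800] k=[0 0 0 0 0 3 5 24 1]
t=6: x=[0.0000 0.0000 0.0000 0.0000 0.1200 2.9600 5.6800 22.3200 1.9200] k=[0 0 0 0 1 5 7 24 5]
t=7: x=[0.0000 0.0000 0.0000 0.0400 1.1200 4.9200 7.6000 22.5600 5.7600] k=[0 0 0 3 0 2 10 25 5]
t=8: x=[0.0000 0.0000 0.1200 2.7600 0.2000 2.2400 10.2800 23.6000 5.8000] k=[0 0 0 5 0 0 13 23 5]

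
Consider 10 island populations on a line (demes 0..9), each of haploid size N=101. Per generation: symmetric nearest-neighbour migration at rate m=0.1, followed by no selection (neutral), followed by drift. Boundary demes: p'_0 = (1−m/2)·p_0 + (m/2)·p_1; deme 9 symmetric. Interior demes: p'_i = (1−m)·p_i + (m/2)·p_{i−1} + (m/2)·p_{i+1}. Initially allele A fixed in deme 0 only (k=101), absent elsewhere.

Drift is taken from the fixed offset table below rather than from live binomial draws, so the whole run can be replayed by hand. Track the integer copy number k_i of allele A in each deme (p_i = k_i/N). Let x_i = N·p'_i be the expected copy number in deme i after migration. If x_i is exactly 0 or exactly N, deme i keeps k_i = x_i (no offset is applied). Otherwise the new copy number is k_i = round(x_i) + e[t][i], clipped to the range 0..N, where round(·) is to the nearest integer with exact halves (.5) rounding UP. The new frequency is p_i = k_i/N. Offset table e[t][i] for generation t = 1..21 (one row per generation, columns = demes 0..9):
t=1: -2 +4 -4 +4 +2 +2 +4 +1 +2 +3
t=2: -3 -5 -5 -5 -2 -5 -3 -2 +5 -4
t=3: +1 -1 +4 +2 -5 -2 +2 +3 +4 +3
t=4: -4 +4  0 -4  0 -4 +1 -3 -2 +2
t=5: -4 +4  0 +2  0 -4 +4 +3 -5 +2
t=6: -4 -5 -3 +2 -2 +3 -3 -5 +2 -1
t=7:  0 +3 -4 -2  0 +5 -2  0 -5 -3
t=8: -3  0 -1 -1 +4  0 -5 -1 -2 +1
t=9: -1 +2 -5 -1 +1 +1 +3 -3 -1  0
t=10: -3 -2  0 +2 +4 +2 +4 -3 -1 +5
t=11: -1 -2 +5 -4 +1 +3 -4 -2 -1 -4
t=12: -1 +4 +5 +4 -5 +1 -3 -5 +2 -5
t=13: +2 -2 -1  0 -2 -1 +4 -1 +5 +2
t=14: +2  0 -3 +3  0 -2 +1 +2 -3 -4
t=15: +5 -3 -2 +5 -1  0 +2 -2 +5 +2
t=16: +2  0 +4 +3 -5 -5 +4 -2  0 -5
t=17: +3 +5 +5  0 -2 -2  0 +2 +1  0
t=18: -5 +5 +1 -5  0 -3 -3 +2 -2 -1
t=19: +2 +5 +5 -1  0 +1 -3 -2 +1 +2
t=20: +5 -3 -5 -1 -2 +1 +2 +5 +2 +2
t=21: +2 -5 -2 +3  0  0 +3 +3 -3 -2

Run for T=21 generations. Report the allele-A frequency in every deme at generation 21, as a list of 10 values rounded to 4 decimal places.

t=0: k=[101 0 0 0 0 0 0 0 0 0]
t=1: x=[95.9500 5.0500 0.0000 0.0000 0.0000 0.0000 0.0000 0.0000 0.0000 0.0000] k=[94 9 0 0 0 0 0 0 0 0]
t=2: x=[89.7500 12.8000 0.4500 0.0000 0.0000 0.0000 0.0000 0.0000 0.0000 0.0000] k=[87 8 0 0 0 0 0 0 0 0]
t=3: x=[83.0500 11.5500 0.4000 0.0000 0.0000 0.0000 0.0000 0.0000 0.0000 0.0000] k=[84 11 4 0 0 0 0 0 0 0]
t=4: x=[80.3500 14.3000 4.1500 0.2000 0.0000 0.0000 0.0000 0.0000 0.0000 0.0000] k=[76 18 4 0 0 0 0 0 0 0]
t=5: x=[73.1000 20.2000 4.5000 0.2000 0.0000 0.0000 0.0000 0.0000 0.0000 0.0000] k=[69 24 5 2 0 0 0 0 0 0]
t=6: x=[66.7500 25.3000 5.8000 2.0500 0.1000 0.0000 0.0000 0.0000 0.0000 0.0000] k=[63 20 3 4 0 0 0 0 0 0]
t=7: x=[60.8500 21.3000 3.9000 3.7500 0.2000 0.0000 0.0000 0.0000 0.0000 0.0000] k=[61 24 0 2 0 0 0 0 0 0]
t=8: x=[59.1500 24.6500 1.3000 1.8000 0.1000 0.0000 0.0000 0.0000 0.0000 0.0000] k=[56 25 0 1 4 0 0 0 0 0]
t=9: x=[54.4500 25.3000 1.3000 1.1000 3.6500 0.2000 0.0000 0.0000 0.0000 0.0000] k=[53 27 0 0 5 1 0 0 0 0]
t=10: x=[51.7000 26.9500 1.3500 0.2500 4.5500 1.1500 0.0500 0.0000 0.0000 0.0000] k=[49 25 1 2 9 3 4 0 0 0]
t=11: x=[47.8000 25.0000 2.2500 2.3000 8.3500 3.3500 3.7500 0.2000 0.0000 0.0000] k=[47 23 7 0 9 6 0 0 0 0]
t=12: x=[45.8000 23.4000 7.4500 0.8000 8.4000 5.8500 0.3000 0.0000 0.0000 0.0000] k=[45 27 12 5 3 7 0 0 0 0]
t=13: x=[44.1000 27.1500 12.4000 5.2500 3.3000 6.4500 0.3500 0.0000 0.0000 0.0000] k=[46 25 11 5 1 5 4 0 0 0]
t=14: x=[44.9500 25.3500 11.4000 5.1000 1.4000 4.7500 3.8500 0.2000 0.0000 0.0000] k=[47 25 8 8 1 3 5 2 0 0]
t=15: x=[45.9000 25.2500 8.8500 7.6500 1.4500 3.0000 4.7500 2.0500 0.1000 0.0000] k=[51 22 7 13 0 3 7 0 5 0]
t=16: x=[49.5500 22.7000 8.0500 12.0500 0.8000 3.0500 6.4500 0.6000 4.5000 0.2500] k=[52 23 12 15 0 0 10 0 5 0]
t=17: x=[50.5500 23.9000 12.7000 14.1000 0.7500 0.5000 9.0000 0.7500 4.5000 0.2500] k=[54 29 18 14 0 0 9 3 6 0]
t=18: x=[52.7500 29.7000 18.3500 13.5000 0.7000 0.4500 8.2500 3.4500 5.5500 0.3000] k=[48 35 19 9 1 0 5 5 4 0]
t=19: x=[47.3500 34.8500 19.3000 9.1000 1.3500 0.3000 4.7500 4.9500 3.8500 0.2000] k=[49 40 24 8 1 1 2 3 5 2]
t=20: x=[48.5500 39.6500 24.0000 8.4500 1.3500 1.0500 2.0000 3.0500 4.7500 2.1500] k=[54 37 19 7 0 2 4 8 7 4]
t=21: x=[53.1500 36.9500 19.3000 7.2500 0.4500 2.0000 4.1000 7.7500 6.9000 4.1500] k=[55 32 17 10 0 2 7 11 4 2]

[0.5446, 0.3168, 0.1683, 0.0990, 0.0000, 0.0198, 0.0693, 0.1089, 0.0396, 0.0198]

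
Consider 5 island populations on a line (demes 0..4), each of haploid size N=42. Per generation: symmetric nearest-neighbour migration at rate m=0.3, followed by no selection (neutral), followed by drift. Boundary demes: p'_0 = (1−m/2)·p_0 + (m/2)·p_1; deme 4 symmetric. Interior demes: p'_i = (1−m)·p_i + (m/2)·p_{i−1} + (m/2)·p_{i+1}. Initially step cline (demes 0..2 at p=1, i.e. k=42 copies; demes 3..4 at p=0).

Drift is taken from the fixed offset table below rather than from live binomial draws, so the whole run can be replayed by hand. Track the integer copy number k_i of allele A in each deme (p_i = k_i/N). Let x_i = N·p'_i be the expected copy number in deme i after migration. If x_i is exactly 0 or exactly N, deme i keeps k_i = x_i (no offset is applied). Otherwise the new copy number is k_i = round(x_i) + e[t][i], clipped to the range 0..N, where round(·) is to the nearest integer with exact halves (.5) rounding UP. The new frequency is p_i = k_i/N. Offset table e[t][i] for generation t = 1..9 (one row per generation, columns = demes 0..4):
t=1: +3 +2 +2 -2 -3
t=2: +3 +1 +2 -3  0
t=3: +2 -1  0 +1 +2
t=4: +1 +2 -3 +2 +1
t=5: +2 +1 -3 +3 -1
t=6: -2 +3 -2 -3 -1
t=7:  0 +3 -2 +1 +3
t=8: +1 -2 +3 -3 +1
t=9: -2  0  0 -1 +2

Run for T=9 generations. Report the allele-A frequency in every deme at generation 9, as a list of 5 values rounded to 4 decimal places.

[0.9048, 0.8571, 0.6429, 0.3333, 0.3571]

t=0: k=[42 42 42 0 0]
t=1: x=[42.0000 42.0000 35.7000 6.3000 0.0000] k=[42 42 38 4 0]
t=2: x=[42.0000 41.4000 33.5000 8.5000 0.6000] k=[42 42 36 6 1]
t=3: x=[42.0000 41.1000 32.4000 9.7500 1.7500] k=[42 40 32 11 4]
t=4: x=[41.7000 39.1000 30.0500 13.1000 5.0500] k=[42 41 27 15 6]
t=5: x=[41.8500 39.0500 27.3000 15.4500 7.3500] k=[42 40 24 18 6]
t=6: x=[41.7000 37.9000 25.5000 17.1000 7.8000] k=[40 41 24 14 7]
t=7: x=[40.1500 38.3000 25.0500 14.4500 8.0500] k=[40 41 23 15 11]
t=8: x=[40.1500 38.1500 24.5000 15.6000 11.6000] k=[41 36 28 13 13]
t=9: x=[40.2500 35.5500 26.9500 15.2500 13.0000] k=[38 36 27 14 15]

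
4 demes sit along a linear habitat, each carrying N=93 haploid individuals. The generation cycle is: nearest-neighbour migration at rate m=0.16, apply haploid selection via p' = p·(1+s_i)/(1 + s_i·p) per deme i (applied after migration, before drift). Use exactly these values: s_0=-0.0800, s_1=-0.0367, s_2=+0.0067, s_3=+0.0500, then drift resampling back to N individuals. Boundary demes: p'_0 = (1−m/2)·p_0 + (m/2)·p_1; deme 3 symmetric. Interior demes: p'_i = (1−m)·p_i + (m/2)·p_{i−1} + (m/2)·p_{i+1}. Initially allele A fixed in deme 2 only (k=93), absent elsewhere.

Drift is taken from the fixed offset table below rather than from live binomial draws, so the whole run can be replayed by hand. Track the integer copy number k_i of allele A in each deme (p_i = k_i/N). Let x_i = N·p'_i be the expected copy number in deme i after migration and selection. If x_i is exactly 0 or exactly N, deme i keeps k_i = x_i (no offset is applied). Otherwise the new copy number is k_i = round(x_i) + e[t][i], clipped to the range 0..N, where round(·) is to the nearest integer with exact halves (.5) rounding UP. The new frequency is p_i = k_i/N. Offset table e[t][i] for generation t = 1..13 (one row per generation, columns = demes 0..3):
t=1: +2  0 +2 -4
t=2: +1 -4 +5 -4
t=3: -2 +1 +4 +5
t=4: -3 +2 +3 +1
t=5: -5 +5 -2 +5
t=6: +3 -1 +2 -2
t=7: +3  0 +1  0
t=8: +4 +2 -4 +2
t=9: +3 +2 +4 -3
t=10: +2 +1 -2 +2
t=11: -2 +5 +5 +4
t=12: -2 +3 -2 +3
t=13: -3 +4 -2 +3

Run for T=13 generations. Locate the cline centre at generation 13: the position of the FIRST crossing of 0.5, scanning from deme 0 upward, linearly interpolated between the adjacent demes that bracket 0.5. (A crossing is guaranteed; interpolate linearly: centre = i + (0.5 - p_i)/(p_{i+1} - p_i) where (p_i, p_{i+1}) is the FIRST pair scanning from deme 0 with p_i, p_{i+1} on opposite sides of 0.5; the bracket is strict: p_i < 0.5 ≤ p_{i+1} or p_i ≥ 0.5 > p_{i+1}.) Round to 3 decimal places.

t=0: k=[0 0 93 0]
t=1: x=[0.0000 7.1881 78.2033 7.7809] k=[0 7 80 4]
t=2: x=[0.5154 11.8869 68.2016 10.5270] k=[2 8 73 7]
t=3: x=[2.2865 12.3150 62.6567 12.8094] k=[0 13 67 18]
t=4: x=[0.9577 15.7839 58.9043 22.7479] k=[0 18 62 24]
t=5: x=[1.3264 19.4976 55.5894 27.9852] k=[0 24 54 33]
t=6: x=[1.7693 23.8116 50.0744 35.7475] k=[5 23 52 34]
t=7: x=[5.9578 23.2224 48.3950 36.5162] k=[9 23 49 37]
t=8: x=[9.3922 23.3010 46.1152 39.0608] k=[13 25 42 41]
t=9: x=[12.9993 24.7156 40.7128 42.2019] k=[16 27 45 39]
t=10: x=[15.7584 26.8405 43.2345 40.5924] k=[18 28 41 43]
t=11: x=[17.5803 27.5102 40.2724 43.9693] k=[16 33 45 48]
t=12: x=[16.2133 31.8128 44.4349 48.8926] k=[14 35 42 52]
t=13: x=[14.6228 33.0789 42.3940 52.3198] k=[12 37 40 55]

2.433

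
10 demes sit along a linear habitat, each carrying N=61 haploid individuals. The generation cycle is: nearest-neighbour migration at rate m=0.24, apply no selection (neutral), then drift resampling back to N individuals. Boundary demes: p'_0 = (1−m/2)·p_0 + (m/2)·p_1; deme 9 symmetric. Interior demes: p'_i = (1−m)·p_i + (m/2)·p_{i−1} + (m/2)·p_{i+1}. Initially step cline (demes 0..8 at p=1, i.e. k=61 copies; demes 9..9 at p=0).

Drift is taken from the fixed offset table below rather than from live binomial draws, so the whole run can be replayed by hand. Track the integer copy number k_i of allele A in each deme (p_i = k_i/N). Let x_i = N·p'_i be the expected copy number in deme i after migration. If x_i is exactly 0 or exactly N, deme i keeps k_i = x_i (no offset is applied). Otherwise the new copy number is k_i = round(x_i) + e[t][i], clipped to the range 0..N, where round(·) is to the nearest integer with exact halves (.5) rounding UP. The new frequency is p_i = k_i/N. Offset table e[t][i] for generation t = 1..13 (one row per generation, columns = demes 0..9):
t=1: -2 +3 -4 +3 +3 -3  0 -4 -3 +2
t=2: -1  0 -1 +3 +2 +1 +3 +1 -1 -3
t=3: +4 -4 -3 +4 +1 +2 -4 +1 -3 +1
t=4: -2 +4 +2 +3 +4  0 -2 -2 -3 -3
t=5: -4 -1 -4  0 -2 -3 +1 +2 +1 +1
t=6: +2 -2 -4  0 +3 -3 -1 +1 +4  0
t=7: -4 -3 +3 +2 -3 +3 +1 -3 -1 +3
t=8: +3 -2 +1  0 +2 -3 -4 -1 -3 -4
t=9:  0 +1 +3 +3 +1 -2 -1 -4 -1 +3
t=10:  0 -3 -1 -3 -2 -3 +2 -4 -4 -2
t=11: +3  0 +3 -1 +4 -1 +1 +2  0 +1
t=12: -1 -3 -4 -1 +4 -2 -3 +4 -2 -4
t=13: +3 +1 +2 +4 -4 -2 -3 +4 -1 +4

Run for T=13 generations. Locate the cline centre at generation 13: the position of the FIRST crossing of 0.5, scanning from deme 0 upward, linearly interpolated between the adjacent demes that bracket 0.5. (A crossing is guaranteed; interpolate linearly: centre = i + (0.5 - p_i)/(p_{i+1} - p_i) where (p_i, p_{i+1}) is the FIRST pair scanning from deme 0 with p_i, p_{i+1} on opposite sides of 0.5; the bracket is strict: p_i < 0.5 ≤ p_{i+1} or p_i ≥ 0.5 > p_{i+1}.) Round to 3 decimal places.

t=0: k=[61 61 61 61 61 61 61 61 61 0]
t=1: x=[61.0000 61.0000 61.0000 61.0000 61.0000 61.0000 61.0000 61.0000 53.6800 7.3200] k=[61 61 61 61 61 61 61 61 51 9]
t=2: x=[61.0000 61.0000 61.0000 61.0000 61.0000 61.0000 61.0000 59.8000 47.1600 14.0400] k=[61 61 61 61 61 61 61 61 46 11]
t=3: x=[61.0000 61.0000 61.0000 61.0000 61.0000 61.0000 61.0000 59.2000 43.6000 15.2000] k=[61 61 61 61 61 61 61 60 41 16]
t=4: x=[61.0000 61.0000 61.0000 61.0000 61.0000 61.0000 60.8800 57.8400 40.2800 19.0000] k=[61 61 61 61 61 61 59 56 37 16]
t=5: x=[61.0000 61.0000 61.0000 61.0000 61.0000 60.7600 58.8800 54.0800 36.7600 18.5200] k=[61 61 61 61 61 58 60 56 38 20]
t=6: x=[61.0000 61.0000 61.0000 61.0000 60.6400 58.6000 59.2800 54.3200 38.0000 22.1600] k=[61 61 61 61 61 56 58 55 42 22]
t=7: x=[61.0000 61.0000 61.0000 61.0000 60.4000 56.8400 57.4000 53.8000 41.1600 24.4000] k=[61 61 61 61 57 60 58 51 40 27]
t=8: x=[61.0000 61.0000 61.0000 60.5200 57.8400 59.4000 57.4000 50.5200 39.7600 28.5600] k=[61 61 61 61 60 56 53 50 37 25]
t=9: x=[61.0000 61.0000 61.0000 60.8800 59.6400 56.1200 53.0000 48.8000 37.1200 26.4400] k=[61 61 61 61 61 54 52 45 36 29]
t=10: x=[61.0000 61.0000 61.0000 61.0000 60.1600 54.6000 51.4000 44.7600 36.2400 29.8400] k=[61 61 61 61 58 52 53 41 32 28]
t=11: x=[61.0000 61.0000 61.0000 60.6400 57.6400 52.8400 51.4400 41.3600 32.6000 28.4800] k=[61 61 61 60 61 52 52 43 33 29]
t=12: x=[61.0000 61.0000 60.8800 60.2400 59.8000 53.0800 50.9200 42.8800 33.7200 29.4800] k=[61 61 57 59 61 51 48 47 32 25]
t=13: x=[61.0000 60.5200 57.7200 59.0000 59.5600 51.8400 48.2400 45.3200 32.9600 25.8400] k=[61 61 60 61 56 50 45 49 32 30]

8.750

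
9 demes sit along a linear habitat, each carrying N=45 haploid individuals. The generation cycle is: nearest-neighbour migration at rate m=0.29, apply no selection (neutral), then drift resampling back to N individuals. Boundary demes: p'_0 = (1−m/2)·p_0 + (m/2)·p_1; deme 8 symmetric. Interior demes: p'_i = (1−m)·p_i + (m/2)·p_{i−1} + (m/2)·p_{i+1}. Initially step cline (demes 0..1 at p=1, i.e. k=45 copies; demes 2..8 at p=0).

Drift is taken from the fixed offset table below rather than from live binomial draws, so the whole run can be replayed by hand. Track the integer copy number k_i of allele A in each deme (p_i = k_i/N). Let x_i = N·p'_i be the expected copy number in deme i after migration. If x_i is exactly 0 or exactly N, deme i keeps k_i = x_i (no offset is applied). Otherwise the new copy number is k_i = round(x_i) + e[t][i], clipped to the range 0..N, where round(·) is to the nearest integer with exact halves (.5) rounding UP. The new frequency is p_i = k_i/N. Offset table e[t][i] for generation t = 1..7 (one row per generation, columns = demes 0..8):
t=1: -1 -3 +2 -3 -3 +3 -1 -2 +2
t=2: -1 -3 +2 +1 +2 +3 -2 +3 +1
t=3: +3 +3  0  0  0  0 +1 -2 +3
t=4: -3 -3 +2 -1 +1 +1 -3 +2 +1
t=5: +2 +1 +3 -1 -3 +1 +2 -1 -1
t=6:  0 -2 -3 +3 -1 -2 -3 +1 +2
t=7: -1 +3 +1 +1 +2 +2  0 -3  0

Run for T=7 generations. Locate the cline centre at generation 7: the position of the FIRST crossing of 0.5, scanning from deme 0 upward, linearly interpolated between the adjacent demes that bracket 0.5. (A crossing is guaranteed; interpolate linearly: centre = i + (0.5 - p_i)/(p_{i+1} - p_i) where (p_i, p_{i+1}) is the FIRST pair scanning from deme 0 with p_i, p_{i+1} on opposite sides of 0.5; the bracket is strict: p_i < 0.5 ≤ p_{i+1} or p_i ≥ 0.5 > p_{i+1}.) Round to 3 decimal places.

t=0: k=[45 45 0 0 0 0 0 0 0]
t=1: x=[45.0000 38.4750 6.5250 0.0000 0.0000 0.0000 0.0000 0.0000 0.0000] k=[45 35 9 0 0 0 0 0 0]
t=2: x=[43.5500 32.6800 11.4650 1.3050 0.0000 0.0000 0.0000 0.0000 0.0000] k=[43 30 13 2 0 0 0 0 0]
t=3: x=[41.1150 29.4200 13.8700 3.3050 0.2900 0.0000 0.0000 0.0000 0.0000] k=[44 32 14 3 0 0 0 0 0]
t=4: x=[42.2600 31.1300 15.0150 4.1600 0.4350 0.0000 0.0000 0.0000 0.0000] k=[39 28 17 3 1 0 0 0 0]
t=5: x=[37.4050 28.0000 16.5650 4.7400 1.1450 0.1450 0.0000 0.0000 0.0000] k=[39 29 20 4 0 1 0 0 0]
t=6: x=[37.5500 29.1450 18.9850 5.7400 0.7250 0.7100 0.1450 0.0000 0.0000] k=[38 27 16 9 0 0 0 0 0]
t=7: x=[36.4050 27.0000 16.5800 8.7100 1.3050 0.0000 0.0000 0.0000 0.0000] k=[35 30 18 10 3 0 0 0 0]

1.625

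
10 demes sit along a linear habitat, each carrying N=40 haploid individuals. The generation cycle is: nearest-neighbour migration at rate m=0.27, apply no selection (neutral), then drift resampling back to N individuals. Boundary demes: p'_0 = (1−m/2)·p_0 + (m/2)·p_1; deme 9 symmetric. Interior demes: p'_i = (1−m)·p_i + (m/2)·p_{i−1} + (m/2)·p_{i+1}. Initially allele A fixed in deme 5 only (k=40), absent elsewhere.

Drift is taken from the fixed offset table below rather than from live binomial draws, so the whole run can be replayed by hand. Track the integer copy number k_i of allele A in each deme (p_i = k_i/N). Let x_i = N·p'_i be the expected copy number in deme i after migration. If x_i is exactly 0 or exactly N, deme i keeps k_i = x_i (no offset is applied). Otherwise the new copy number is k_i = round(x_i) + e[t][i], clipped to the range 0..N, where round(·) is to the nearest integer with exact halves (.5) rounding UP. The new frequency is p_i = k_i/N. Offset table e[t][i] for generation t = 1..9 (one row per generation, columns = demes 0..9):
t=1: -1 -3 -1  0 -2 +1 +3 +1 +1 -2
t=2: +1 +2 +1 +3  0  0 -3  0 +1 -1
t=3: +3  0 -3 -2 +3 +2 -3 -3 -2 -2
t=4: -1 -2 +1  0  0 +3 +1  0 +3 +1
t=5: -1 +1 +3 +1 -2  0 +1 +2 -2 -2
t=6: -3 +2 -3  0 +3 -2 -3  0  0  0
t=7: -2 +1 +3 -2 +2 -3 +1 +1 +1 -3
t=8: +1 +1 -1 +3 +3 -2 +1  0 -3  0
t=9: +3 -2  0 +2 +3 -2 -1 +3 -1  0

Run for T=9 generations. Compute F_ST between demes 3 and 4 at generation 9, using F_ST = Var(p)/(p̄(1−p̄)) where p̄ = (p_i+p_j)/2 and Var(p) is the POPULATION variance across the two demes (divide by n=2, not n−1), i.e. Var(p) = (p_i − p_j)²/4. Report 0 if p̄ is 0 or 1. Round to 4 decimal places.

t=0: k=[0 0 0 0 0 40 0 0 0 0]
t=1: x=[0.0000 0.0000 0.0000 0.0000 5.4000 29.2000 5.4000 0.0000 0.0000 0.0000] k=[0 0 0 0 3 30 8 0 0 0]
t=2: x=[0.0000 0.0000 0.0000 0.4050 6.2400 23.3850 9.8900 1.0800 0.0000 0.0000] k=[0 0 0 3 6 23 7 1 0 0]
t=3: x=[0.0000 0.0000 0.4050 3.0000 7.8900 18.5450 8.3500 1.6750 0.1350 0.0000] k=[0 0 0 1 11 21 5 0 0 0]
t=4: x=[0.0000 0.0000 0.1350 2.2150 11.0000 17.4900 6.4850 0.6750 0.0000 0.0000] k=[0 0 1 2 11 20 7 1 0 0]
t=5: x=[0.0000 0.1350 1.0000 3.0800 11.0000 17.0300 7.9450 1.6750 0.1350 0.0000] k=[0 1 4 4 9 17 9 4 0 0]
t=6: x=[0.1350 1.2700 3.5950 4.6750 9.4050 14.8400 9.4050 4.1350 0.5400 0.0000] k=[0 3 1 5 12 13 6 4 1 0]
t=7: x=[0.4050 2.3250 1.8100 5.4050 11.1900 11.9200 6.6750 3.8650 1.2700 0.1350] k=[0 3 5 3 13 9 8 5 2 0]
t=8: x=[0.4050 2.8650 4.4600 4.6200 11.1100 9.4050 7.7300 5.0000 2.1350 0.2700] k=[1 4 3 8 14 7 9 5 0 0]
t=9: x=[1.4050 3.4600 3.8100 8.1350 12.2450 8.2150 8.1900 4.8650 0.6750 0.0000] k=[4 1 4 10 15 6 7 8 0 0]

0.0182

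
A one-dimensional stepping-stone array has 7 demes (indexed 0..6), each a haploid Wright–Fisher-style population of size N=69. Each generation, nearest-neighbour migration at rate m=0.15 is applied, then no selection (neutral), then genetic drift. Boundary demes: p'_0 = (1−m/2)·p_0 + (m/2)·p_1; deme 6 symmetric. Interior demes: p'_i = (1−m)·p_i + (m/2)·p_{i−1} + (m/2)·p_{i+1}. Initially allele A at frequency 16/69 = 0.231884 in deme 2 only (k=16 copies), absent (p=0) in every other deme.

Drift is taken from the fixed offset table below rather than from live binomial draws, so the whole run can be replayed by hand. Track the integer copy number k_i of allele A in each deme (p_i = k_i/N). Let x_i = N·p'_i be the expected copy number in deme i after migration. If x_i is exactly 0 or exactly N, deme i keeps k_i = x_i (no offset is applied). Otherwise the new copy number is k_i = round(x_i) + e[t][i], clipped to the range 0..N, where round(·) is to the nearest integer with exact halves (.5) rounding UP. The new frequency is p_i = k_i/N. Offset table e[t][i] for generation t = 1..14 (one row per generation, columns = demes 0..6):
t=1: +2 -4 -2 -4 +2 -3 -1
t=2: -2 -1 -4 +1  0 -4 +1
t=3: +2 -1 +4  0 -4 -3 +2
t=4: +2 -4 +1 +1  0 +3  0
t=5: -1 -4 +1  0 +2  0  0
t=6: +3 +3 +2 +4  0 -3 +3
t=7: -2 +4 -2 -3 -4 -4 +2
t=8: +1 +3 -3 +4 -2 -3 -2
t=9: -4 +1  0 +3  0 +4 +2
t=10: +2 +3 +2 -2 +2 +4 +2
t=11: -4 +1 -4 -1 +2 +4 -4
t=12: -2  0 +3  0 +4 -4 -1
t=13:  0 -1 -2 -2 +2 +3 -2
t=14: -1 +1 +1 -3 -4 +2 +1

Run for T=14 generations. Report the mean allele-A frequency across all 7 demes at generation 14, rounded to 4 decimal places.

t=0: k=[0 0 16 0 0 0 0]
t=1: x=[0.0000 1.2000 13.6000 1.2000 0.0000 0.0000 0.0000] k=[0 0 12 0 0 0 0]
t=2: x=[0.0000 0.9000 10.2000 0.9000 0.0000 0.0000 0.0000] k=[0 0 6 2 0 0 0]
t=3: x=[0.0000 0.4500 5.2500 2.1500 0.1500 0.0000 0.0000] k=[0 0 9 2 0 0 0]
t=4: x=[0.0000 0.6750 7.8000 2.3750 0.1500 0.0000 0.0000] k=[0 0 9 3 0 0 0]
t=5: x=[0.0000 0.6750 7.8750 3.2250 0.2250 0.0000 0.0000] k=[0 0 9 3 2 0 0]
t=6: x=[0.0000 0.6750 7.8750 3.3750 1.9250 0.1500 0.0000] k=[0 4 10 7 2 0 0]
t=7: x=[0.3000 4.1500 9.3250 6.8500 2.2250 0.1500 0.0000] k=[0 8 7 4 0 0 0]
t=8: x=[0.6000 7.3250 6.8500 3.9250 0.3000 0.0000 0.0000] k=[2 10 4 8 0 0 0]
t=9: x=[2.6000 8.9500 4.7500 7.1000 0.6000 0.0000 0.0000] k=[0 10 5 10 1 0 0]
t=10: x=[0.7500 8.8750 5.7500 8.9500 1.6000 0.0750 0.0000] k=[3 12 8 7 4 4 0]
t=11: x=[3.6750 11.0250 8.2250 6.8500 4.2250 3.7000 0.3000] k=[0 12 4 6 6 8 0]
t=12: x=[0.9000 10.5000 4.7500 5.8500 6.1500 7.2500 0.6000] k=[0 11 8 6 10 3 0]
t=13: x=[0.8250 9.9500 8.0750 6.4500 9.1750 3.3000 0.2250] k=[1 9 6 4 11 6 0]
t=14: x=[1.6000 8.1750 6.0750 4.6750 10.1000 5.9250 0.4500] k=[1 9 7 2 6 8 1]

0.0704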